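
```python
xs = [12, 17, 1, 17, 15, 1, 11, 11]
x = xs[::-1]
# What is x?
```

xs has length 8. The slice xs[::-1] selects indices [7, 6, 5, 4, 3, 2, 1, 0] (7->11, 6->11, 5->1, 4->15, 3->17, 2->1, 1->17, 0->12), giving [11, 11, 1, 15, 17, 1, 17, 12].

[11, 11, 1, 15, 17, 1, 17, 12]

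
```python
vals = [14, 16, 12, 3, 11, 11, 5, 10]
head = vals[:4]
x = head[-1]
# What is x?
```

vals has length 8. The slice vals[:4] selects indices [0, 1, 2, 3] (0->14, 1->16, 2->12, 3->3), giving [14, 16, 12, 3]. So head = [14, 16, 12, 3]. Then head[-1] = 3.

3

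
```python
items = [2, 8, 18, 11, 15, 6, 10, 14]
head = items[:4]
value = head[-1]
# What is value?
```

items has length 8. The slice items[:4] selects indices [0, 1, 2, 3] (0->2, 1->8, 2->18, 3->11), giving [2, 8, 18, 11]. So head = [2, 8, 18, 11]. Then head[-1] = 11.

11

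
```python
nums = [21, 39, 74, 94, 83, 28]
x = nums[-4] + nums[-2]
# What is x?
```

nums has length 6. Negative index -4 maps to positive index 6 + (-4) = 2. nums[2] = 74.
nums has length 6. Negative index -2 maps to positive index 6 + (-2) = 4. nums[4] = 83.
Sum: 74 + 83 = 157.

157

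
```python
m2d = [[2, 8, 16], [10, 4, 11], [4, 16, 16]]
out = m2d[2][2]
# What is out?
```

m2d[2] = [4, 16, 16]. Taking column 2 of that row yields 16.

16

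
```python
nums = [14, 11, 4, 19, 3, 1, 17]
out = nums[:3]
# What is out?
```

nums has length 7. The slice nums[:3] selects indices [0, 1, 2] (0->14, 1->11, 2->4), giving [14, 11, 4].

[14, 11, 4]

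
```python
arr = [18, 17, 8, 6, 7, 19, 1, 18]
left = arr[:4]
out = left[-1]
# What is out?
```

arr has length 8. The slice arr[:4] selects indices [0, 1, 2, 3] (0->18, 1->17, 2->8, 3->6), giving [18, 17, 8, 6]. So left = [18, 17, 8, 6]. Then left[-1] = 6.

6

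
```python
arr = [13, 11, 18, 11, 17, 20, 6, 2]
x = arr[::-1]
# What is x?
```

arr has length 8. The slice arr[::-1] selects indices [7, 6, 5, 4, 3, 2, 1, 0] (7->2, 6->6, 5->20, 4->17, 3->11, 2->18, 1->11, 0->13), giving [2, 6, 20, 17, 11, 18, 11, 13].

[2, 6, 20, 17, 11, 18, 11, 13]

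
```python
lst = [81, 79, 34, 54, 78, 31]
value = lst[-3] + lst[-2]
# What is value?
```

lst has length 6. Negative index -3 maps to positive index 6 + (-3) = 3. lst[3] = 54.
lst has length 6. Negative index -2 maps to positive index 6 + (-2) = 4. lst[4] = 78.
Sum: 54 + 78 = 132.

132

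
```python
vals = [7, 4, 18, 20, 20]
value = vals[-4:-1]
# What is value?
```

vals has length 5. The slice vals[-4:-1] selects indices [1, 2, 3] (1->4, 2->18, 3->20), giving [4, 18, 20].

[4, 18, 20]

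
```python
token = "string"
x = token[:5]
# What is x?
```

token has length 6. The slice token[:5] selects indices [0, 1, 2, 3, 4] (0->'s', 1->'t', 2->'r', 3->'i', 4->'n'), giving 'strin'.

'strin'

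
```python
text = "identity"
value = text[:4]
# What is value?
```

text has length 8. The slice text[:4] selects indices [0, 1, 2, 3] (0->'i', 1->'d', 2->'e', 3->'n'), giving 'iden'.

'iden'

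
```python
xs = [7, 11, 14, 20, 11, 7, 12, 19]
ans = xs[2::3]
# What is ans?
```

xs has length 8. The slice xs[2::3] selects indices [2, 5] (2->14, 5->7), giving [14, 7].

[14, 7]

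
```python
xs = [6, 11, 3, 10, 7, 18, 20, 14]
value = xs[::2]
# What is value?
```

xs has length 8. The slice xs[::2] selects indices [0, 2, 4, 6] (0->6, 2->3, 4->7, 6->20), giving [6, 3, 7, 20].

[6, 3, 7, 20]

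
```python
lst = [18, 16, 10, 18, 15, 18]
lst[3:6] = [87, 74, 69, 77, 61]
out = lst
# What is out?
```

lst starts as [18, 16, 10, 18, 15, 18] (length 6). The slice lst[3:6] covers indices [3, 4, 5] with values [18, 15, 18]. Replacing that slice with [87, 74, 69, 77, 61] (different length) produces [18, 16, 10, 87, 74, 69, 77, 61].

[18, 16, 10, 87, 74, 69, 77, 61]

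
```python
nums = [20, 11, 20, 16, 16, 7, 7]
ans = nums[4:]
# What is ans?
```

nums has length 7. The slice nums[4:] selects indices [4, 5, 6] (4->16, 5->7, 6->7), giving [16, 7, 7].

[16, 7, 7]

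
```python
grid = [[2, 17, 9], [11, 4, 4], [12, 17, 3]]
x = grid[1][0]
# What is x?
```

grid[1] = [11, 4, 4]. Taking column 0 of that row yields 11.

11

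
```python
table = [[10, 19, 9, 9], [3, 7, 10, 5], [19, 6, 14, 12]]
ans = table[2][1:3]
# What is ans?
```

table[2] = [19, 6, 14, 12]. table[2] has length 4. The slice table[2][1:3] selects indices [1, 2] (1->6, 2->14), giving [6, 14].

[6, 14]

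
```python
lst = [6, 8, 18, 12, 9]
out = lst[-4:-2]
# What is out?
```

lst has length 5. The slice lst[-4:-2] selects indices [1, 2] (1->8, 2->18), giving [8, 18].

[8, 18]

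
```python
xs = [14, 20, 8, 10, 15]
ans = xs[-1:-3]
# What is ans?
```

xs has length 5. The slice xs[-1:-3] resolves to an empty index range, so the result is [].

[]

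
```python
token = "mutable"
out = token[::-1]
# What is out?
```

token has length 7. The slice token[::-1] selects indices [6, 5, 4, 3, 2, 1, 0] (6->'e', 5->'l', 4->'b', 3->'a', 2->'t', 1->'u', 0->'m'), giving 'elbatum'.

'elbatum'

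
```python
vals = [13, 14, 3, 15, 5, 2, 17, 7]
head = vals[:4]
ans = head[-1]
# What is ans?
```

vals has length 8. The slice vals[:4] selects indices [0, 1, 2, 3] (0->13, 1->14, 2->3, 3->15), giving [13, 14, 3, 15]. So head = [13, 14, 3, 15]. Then head[-1] = 15.

15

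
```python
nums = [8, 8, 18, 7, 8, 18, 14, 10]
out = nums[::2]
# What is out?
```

nums has length 8. The slice nums[::2] selects indices [0, 2, 4, 6] (0->8, 2->18, 4->8, 6->14), giving [8, 18, 8, 14].

[8, 18, 8, 14]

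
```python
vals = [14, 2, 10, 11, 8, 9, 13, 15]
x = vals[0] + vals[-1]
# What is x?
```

vals has length 8. vals[0] = 14.
vals has length 8. Negative index -1 maps to positive index 8 + (-1) = 7. vals[7] = 15.
Sum: 14 + 15 = 29.

29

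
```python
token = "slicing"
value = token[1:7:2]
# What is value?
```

token has length 7. The slice token[1:7:2] selects indices [1, 3, 5] (1->'l', 3->'c', 5->'n'), giving 'lcn'.

'lcn'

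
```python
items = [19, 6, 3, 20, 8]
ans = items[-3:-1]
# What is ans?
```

items has length 5. The slice items[-3:-1] selects indices [2, 3] (2->3, 3->20), giving [3, 20].

[3, 20]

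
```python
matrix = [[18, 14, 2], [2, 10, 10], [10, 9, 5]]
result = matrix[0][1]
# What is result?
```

matrix[0] = [18, 14, 2]. Taking column 1 of that row yields 14.

14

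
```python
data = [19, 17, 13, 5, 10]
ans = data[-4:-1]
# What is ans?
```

data has length 5. The slice data[-4:-1] selects indices [1, 2, 3] (1->17, 2->13, 3->5), giving [17, 13, 5].

[17, 13, 5]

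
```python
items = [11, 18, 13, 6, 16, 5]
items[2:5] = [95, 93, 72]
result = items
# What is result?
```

items starts as [11, 18, 13, 6, 16, 5] (length 6). The slice items[2:5] covers indices [2, 3, 4] with values [13, 6, 16]. Replacing that slice with [95, 93, 72] (same length) produces [11, 18, 95, 93, 72, 5].

[11, 18, 95, 93, 72, 5]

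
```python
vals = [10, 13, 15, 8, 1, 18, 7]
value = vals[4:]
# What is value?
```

vals has length 7. The slice vals[4:] selects indices [4, 5, 6] (4->1, 5->18, 6->7), giving [1, 18, 7].

[1, 18, 7]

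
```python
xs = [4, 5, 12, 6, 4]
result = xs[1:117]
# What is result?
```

xs has length 5. The slice xs[1:117] selects indices [1, 2, 3, 4] (1->5, 2->12, 3->6, 4->4), giving [5, 12, 6, 4].

[5, 12, 6, 4]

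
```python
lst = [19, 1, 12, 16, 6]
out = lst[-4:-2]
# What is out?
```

lst has length 5. The slice lst[-4:-2] selects indices [1, 2] (1->1, 2->12), giving [1, 12].

[1, 12]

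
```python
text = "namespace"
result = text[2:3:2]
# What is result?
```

text has length 9. The slice text[2:3:2] selects indices [2] (2->'m'), giving 'm'.

'm'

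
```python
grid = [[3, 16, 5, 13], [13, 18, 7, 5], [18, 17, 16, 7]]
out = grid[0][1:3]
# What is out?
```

grid[0] = [3, 16, 5, 13]. grid[0] has length 4. The slice grid[0][1:3] selects indices [1, 2] (1->16, 2->5), giving [16, 5].

[16, 5]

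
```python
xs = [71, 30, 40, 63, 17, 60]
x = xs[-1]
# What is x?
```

xs has length 6. Negative index -1 maps to positive index 6 + (-1) = 5. xs[5] = 60.

60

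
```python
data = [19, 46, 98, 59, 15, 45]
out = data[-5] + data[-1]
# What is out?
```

data has length 6. Negative index -5 maps to positive index 6 + (-5) = 1. data[1] = 46.
data has length 6. Negative index -1 maps to positive index 6 + (-1) = 5. data[5] = 45.
Sum: 46 + 45 = 91.

91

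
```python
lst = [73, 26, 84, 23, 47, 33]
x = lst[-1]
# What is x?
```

lst has length 6. Negative index -1 maps to positive index 6 + (-1) = 5. lst[5] = 33.

33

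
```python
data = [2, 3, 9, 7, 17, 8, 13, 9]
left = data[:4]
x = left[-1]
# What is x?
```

data has length 8. The slice data[:4] selects indices [0, 1, 2, 3] (0->2, 1->3, 2->9, 3->7), giving [2, 3, 9, 7]. So left = [2, 3, 9, 7]. Then left[-1] = 7.

7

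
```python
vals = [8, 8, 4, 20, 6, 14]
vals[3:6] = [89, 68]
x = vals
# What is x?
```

vals starts as [8, 8, 4, 20, 6, 14] (length 6). The slice vals[3:6] covers indices [3, 4, 5] with values [20, 6, 14]. Replacing that slice with [89, 68] (different length) produces [8, 8, 4, 89, 68].

[8, 8, 4, 89, 68]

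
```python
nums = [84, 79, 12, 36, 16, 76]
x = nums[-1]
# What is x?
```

nums has length 6. Negative index -1 maps to positive index 6 + (-1) = 5. nums[5] = 76.

76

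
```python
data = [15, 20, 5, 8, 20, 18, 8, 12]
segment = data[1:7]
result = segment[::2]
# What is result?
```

data has length 8. The slice data[1:7] selects indices [1, 2, 3, 4, 5, 6] (1->20, 2->5, 3->8, 4->20, 5->18, 6->8), giving [20, 5, 8, 20, 18, 8]. So segment = [20, 5, 8, 20, 18, 8]. segment has length 6. The slice segment[::2] selects indices [0, 2, 4] (0->20, 2->8, 4->18), giving [20, 8, 18].

[20, 8, 18]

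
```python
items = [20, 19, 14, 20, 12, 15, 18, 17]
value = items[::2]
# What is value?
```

items has length 8. The slice items[::2] selects indices [0, 2, 4, 6] (0->20, 2->14, 4->12, 6->18), giving [20, 14, 12, 18].

[20, 14, 12, 18]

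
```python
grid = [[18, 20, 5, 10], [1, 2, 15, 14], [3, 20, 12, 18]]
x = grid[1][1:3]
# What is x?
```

grid[1] = [1, 2, 15, 14]. grid[1] has length 4. The slice grid[1][1:3] selects indices [1, 2] (1->2, 2->15), giving [2, 15].

[2, 15]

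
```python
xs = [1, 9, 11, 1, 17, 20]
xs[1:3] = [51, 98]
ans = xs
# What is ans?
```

xs starts as [1, 9, 11, 1, 17, 20] (length 6). The slice xs[1:3] covers indices [1, 2] with values [9, 11]. Replacing that slice with [51, 98] (same length) produces [1, 51, 98, 1, 17, 20].

[1, 51, 98, 1, 17, 20]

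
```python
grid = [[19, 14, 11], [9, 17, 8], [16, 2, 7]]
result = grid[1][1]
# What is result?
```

grid[1] = [9, 17, 8]. Taking column 1 of that row yields 17.

17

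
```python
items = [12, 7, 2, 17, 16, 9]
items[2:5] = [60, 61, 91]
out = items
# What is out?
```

items starts as [12, 7, 2, 17, 16, 9] (length 6). The slice items[2:5] covers indices [2, 3, 4] with values [2, 17, 16]. Replacing that slice with [60, 61, 91] (same length) produces [12, 7, 60, 61, 91, 9].

[12, 7, 60, 61, 91, 9]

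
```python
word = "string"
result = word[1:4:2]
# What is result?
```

word has length 6. The slice word[1:4:2] selects indices [1, 3] (1->'t', 3->'i'), giving 'ti'.

'ti'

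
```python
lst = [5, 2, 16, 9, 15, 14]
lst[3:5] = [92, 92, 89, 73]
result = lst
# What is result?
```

lst starts as [5, 2, 16, 9, 15, 14] (length 6). The slice lst[3:5] covers indices [3, 4] with values [9, 15]. Replacing that slice with [92, 92, 89, 73] (different length) produces [5, 2, 16, 92, 92, 89, 73, 14].

[5, 2, 16, 92, 92, 89, 73, 14]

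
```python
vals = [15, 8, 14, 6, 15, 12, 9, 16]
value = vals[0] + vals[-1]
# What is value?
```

vals has length 8. vals[0] = 15.
vals has length 8. Negative index -1 maps to positive index 8 + (-1) = 7. vals[7] = 16.
Sum: 15 + 16 = 31.

31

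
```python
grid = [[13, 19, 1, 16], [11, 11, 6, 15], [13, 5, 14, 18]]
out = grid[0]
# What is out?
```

grid has 3 rows. Row 0 is [13, 19, 1, 16].

[13, 19, 1, 16]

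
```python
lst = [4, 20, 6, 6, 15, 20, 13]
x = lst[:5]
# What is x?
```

lst has length 7. The slice lst[:5] selects indices [0, 1, 2, 3, 4] (0->4, 1->20, 2->6, 3->6, 4->15), giving [4, 20, 6, 6, 15].

[4, 20, 6, 6, 15]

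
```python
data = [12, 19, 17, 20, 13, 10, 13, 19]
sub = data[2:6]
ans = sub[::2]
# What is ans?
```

data has length 8. The slice data[2:6] selects indices [2, 3, 4, 5] (2->17, 3->20, 4->13, 5->10), giving [17, 20, 13, 10]. So sub = [17, 20, 13, 10]. sub has length 4. The slice sub[::2] selects indices [0, 2] (0->17, 2->13), giving [17, 13].

[17, 13]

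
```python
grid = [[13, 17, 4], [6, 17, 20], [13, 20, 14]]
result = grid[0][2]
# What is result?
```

grid[0] = [13, 17, 4]. Taking column 2 of that row yields 4.

4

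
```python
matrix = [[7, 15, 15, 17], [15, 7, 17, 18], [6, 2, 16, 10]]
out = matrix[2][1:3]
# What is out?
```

matrix[2] = [6, 2, 16, 10]. matrix[2] has length 4. The slice matrix[2][1:3] selects indices [1, 2] (1->2, 2->16), giving [2, 16].

[2, 16]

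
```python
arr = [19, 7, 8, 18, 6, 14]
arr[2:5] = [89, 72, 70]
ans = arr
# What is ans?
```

arr starts as [19, 7, 8, 18, 6, 14] (length 6). The slice arr[2:5] covers indices [2, 3, 4] with values [8, 18, 6]. Replacing that slice with [89, 72, 70] (same length) produces [19, 7, 89, 72, 70, 14].

[19, 7, 89, 72, 70, 14]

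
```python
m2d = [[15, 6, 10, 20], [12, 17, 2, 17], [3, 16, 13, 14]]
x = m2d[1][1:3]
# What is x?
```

m2d[1] = [12, 17, 2, 17]. m2d[1] has length 4. The slice m2d[1][1:3] selects indices [1, 2] (1->17, 2->2), giving [17, 2].

[17, 2]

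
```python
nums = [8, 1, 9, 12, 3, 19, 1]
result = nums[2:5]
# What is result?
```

nums has length 7. The slice nums[2:5] selects indices [2, 3, 4] (2->9, 3->12, 4->3), giving [9, 12, 3].

[9, 12, 3]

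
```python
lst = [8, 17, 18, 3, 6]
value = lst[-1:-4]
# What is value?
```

lst has length 5. The slice lst[-1:-4] resolves to an empty index range, so the result is [].

[]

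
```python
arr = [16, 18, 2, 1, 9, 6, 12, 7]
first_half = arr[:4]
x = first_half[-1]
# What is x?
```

arr has length 8. The slice arr[:4] selects indices [0, 1, 2, 3] (0->16, 1->18, 2->2, 3->1), giving [16, 18, 2, 1]. So first_half = [16, 18, 2, 1]. Then first_half[-1] = 1.

1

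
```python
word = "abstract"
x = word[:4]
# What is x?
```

word has length 8. The slice word[:4] selects indices [0, 1, 2, 3] (0->'a', 1->'b', 2->'s', 3->'t'), giving 'abst'.

'abst'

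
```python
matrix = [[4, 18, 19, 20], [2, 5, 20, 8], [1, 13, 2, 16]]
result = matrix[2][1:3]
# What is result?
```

matrix[2] = [1, 13, 2, 16]. matrix[2] has length 4. The slice matrix[2][1:3] selects indices [1, 2] (1->13, 2->2), giving [13, 2].

[13, 2]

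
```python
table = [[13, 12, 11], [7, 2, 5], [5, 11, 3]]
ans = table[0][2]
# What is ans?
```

table[0] = [13, 12, 11]. Taking column 2 of that row yields 11.

11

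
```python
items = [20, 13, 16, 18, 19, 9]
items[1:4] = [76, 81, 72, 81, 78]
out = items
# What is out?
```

items starts as [20, 13, 16, 18, 19, 9] (length 6). The slice items[1:4] covers indices [1, 2, 3] with values [13, 16, 18]. Replacing that slice with [76, 81, 72, 81, 78] (different length) produces [20, 76, 81, 72, 81, 78, 19, 9].

[20, 76, 81, 72, 81, 78, 19, 9]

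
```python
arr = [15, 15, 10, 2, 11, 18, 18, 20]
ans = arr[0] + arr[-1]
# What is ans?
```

arr has length 8. arr[0] = 15.
arr has length 8. Negative index -1 maps to positive index 8 + (-1) = 7. arr[7] = 20.
Sum: 15 + 20 = 35.

35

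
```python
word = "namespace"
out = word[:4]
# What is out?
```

word has length 9. The slice word[:4] selects indices [0, 1, 2, 3] (0->'n', 1->'a', 2->'m', 3->'e'), giving 'name'.

'name'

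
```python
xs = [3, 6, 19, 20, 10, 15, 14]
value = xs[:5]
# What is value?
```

xs has length 7. The slice xs[:5] selects indices [0, 1, 2, 3, 4] (0->3, 1->6, 2->19, 3->20, 4->10), giving [3, 6, 19, 20, 10].

[3, 6, 19, 20, 10]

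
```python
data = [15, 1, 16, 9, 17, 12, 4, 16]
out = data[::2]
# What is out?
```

data has length 8. The slice data[::2] selects indices [0, 2, 4, 6] (0->15, 2->16, 4->17, 6->4), giving [15, 16, 17, 4].

[15, 16, 17, 4]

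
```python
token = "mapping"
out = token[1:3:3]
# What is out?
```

token has length 7. The slice token[1:3:3] selects indices [1] (1->'a'), giving 'a'.

'a'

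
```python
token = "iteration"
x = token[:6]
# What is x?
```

token has length 9. The slice token[:6] selects indices [0, 1, 2, 3, 4, 5] (0->'i', 1->'t', 2->'e', 3->'r', 4->'a', 5->'t'), giving 'iterat'.

'iterat'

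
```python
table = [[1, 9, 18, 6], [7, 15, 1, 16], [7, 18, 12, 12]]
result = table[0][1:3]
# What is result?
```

table[0] = [1, 9, 18, 6]. table[0] has length 4. The slice table[0][1:3] selects indices [1, 2] (1->9, 2->18), giving [9, 18].

[9, 18]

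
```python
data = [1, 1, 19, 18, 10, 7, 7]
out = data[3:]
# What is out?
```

data has length 7. The slice data[3:] selects indices [3, 4, 5, 6] (3->18, 4->10, 5->7, 6->7), giving [18, 10, 7, 7].

[18, 10, 7, 7]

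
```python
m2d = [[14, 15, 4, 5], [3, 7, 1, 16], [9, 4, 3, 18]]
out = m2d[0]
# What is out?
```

m2d has 3 rows. Row 0 is [14, 15, 4, 5].

[14, 15, 4, 5]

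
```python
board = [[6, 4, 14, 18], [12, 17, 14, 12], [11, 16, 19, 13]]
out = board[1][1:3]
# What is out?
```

board[1] = [12, 17, 14, 12]. board[1] has length 4. The slice board[1][1:3] selects indices [1, 2] (1->17, 2->14), giving [17, 14].

[17, 14]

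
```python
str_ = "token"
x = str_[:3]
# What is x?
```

str_ has length 5. The slice str_[:3] selects indices [0, 1, 2] (0->'t', 1->'o', 2->'k'), giving 'tok'.

'tok'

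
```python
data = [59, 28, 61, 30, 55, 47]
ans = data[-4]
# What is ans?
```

data has length 6. Negative index -4 maps to positive index 6 + (-4) = 2. data[2] = 61.

61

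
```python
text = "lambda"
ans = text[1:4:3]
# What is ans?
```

text has length 6. The slice text[1:4:3] selects indices [1] (1->'a'), giving 'a'.

'a'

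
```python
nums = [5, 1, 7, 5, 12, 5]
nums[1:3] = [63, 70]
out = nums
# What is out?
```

nums starts as [5, 1, 7, 5, 12, 5] (length 6). The slice nums[1:3] covers indices [1, 2] with values [1, 7]. Replacing that slice with [63, 70] (same length) produces [5, 63, 70, 5, 12, 5].

[5, 63, 70, 5, 12, 5]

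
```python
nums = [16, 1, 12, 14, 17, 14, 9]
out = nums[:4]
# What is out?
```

nums has length 7. The slice nums[:4] selects indices [0, 1, 2, 3] (0->16, 1->1, 2->12, 3->14), giving [16, 1, 12, 14].

[16, 1, 12, 14]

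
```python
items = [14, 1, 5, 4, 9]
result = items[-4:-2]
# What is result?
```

items has length 5. The slice items[-4:-2] selects indices [1, 2] (1->1, 2->5), giving [1, 5].

[1, 5]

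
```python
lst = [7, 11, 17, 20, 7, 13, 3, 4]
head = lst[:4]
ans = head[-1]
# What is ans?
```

lst has length 8. The slice lst[:4] selects indices [0, 1, 2, 3] (0->7, 1->11, 2->17, 3->20), giving [7, 11, 17, 20]. So head = [7, 11, 17, 20]. Then head[-1] = 20.

20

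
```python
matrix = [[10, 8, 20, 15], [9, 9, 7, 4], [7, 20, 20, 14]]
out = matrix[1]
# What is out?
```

matrix has 3 rows. Row 1 is [9, 9, 7, 4].

[9, 9, 7, 4]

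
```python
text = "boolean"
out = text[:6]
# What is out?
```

text has length 7. The slice text[:6] selects indices [0, 1, 2, 3, 4, 5] (0->'b', 1->'o', 2->'o', 3->'l', 4->'e', 5->'a'), giving 'boolea'.

'boolea'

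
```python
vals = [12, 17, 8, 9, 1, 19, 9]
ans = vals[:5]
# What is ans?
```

vals has length 7. The slice vals[:5] selects indices [0, 1, 2, 3, 4] (0->12, 1->17, 2->8, 3->9, 4->1), giving [12, 17, 8, 9, 1].

[12, 17, 8, 9, 1]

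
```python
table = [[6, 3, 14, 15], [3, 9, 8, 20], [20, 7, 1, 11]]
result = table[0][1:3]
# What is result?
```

table[0] = [6, 3, 14, 15]. table[0] has length 4. The slice table[0][1:3] selects indices [1, 2] (1->3, 2->14), giving [3, 14].

[3, 14]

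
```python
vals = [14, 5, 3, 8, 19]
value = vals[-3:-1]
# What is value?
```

vals has length 5. The slice vals[-3:-1] selects indices [2, 3] (2->3, 3->8), giving [3, 8].

[3, 8]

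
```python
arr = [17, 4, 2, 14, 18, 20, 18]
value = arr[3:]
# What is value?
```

arr has length 7. The slice arr[3:] selects indices [3, 4, 5, 6] (3->14, 4->18, 5->20, 6->18), giving [14, 18, 20, 18].

[14, 18, 20, 18]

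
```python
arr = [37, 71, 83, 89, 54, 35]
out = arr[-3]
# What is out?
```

arr has length 6. Negative index -3 maps to positive index 6 + (-3) = 3. arr[3] = 89.

89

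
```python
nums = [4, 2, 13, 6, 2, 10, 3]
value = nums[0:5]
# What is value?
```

nums has length 7. The slice nums[0:5] selects indices [0, 1, 2, 3, 4] (0->4, 1->2, 2->13, 3->6, 4->2), giving [4, 2, 13, 6, 2].

[4, 2, 13, 6, 2]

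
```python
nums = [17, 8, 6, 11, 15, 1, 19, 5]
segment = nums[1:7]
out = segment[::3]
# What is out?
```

nums has length 8. The slice nums[1:7] selects indices [1, 2, 3, 4, 5, 6] (1->8, 2->6, 3->11, 4->15, 5->1, 6->19), giving [8, 6, 11, 15, 1, 19]. So segment = [8, 6, 11, 15, 1, 19]. segment has length 6. The slice segment[::3] selects indices [0, 3] (0->8, 3->15), giving [8, 15].

[8, 15]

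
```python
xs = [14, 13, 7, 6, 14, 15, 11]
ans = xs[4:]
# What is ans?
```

xs has length 7. The slice xs[4:] selects indices [4, 5, 6] (4->14, 5->15, 6->11), giving [14, 15, 11].

[14, 15, 11]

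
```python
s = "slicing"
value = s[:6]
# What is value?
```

s has length 7. The slice s[:6] selects indices [0, 1, 2, 3, 4, 5] (0->'s', 1->'l', 2->'i', 3->'c', 4->'i', 5->'n'), giving 'slicin'.

'slicin'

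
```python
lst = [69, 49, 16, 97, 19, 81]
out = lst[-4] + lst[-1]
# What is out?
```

lst has length 6. Negative index -4 maps to positive index 6 + (-4) = 2. lst[2] = 16.
lst has length 6. Negative index -1 maps to positive index 6 + (-1) = 5. lst[5] = 81.
Sum: 16 + 81 = 97.

97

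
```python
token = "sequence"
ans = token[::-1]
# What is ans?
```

token has length 8. The slice token[::-1] selects indices [7, 6, 5, 4, 3, 2, 1, 0] (7->'e', 6->'c', 5->'n', 4->'e', 3->'u', 2->'q', 1->'e', 0->'s'), giving 'ecneuqes'.

'ecneuqes'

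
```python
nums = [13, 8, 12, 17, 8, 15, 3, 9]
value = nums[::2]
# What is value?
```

nums has length 8. The slice nums[::2] selects indices [0, 2, 4, 6] (0->13, 2->12, 4->8, 6->3), giving [13, 12, 8, 3].

[13, 12, 8, 3]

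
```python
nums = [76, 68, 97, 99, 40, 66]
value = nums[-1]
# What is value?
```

nums has length 6. Negative index -1 maps to positive index 6 + (-1) = 5. nums[5] = 66.

66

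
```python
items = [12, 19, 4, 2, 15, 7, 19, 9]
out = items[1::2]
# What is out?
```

items has length 8. The slice items[1::2] selects indices [1, 3, 5, 7] (1->19, 3->2, 5->7, 7->9), giving [19, 2, 7, 9].

[19, 2, 7, 9]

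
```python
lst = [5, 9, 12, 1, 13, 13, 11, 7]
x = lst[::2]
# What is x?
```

lst has length 8. The slice lst[::2] selects indices [0, 2, 4, 6] (0->5, 2->12, 4->13, 6->11), giving [5, 12, 13, 11].

[5, 12, 13, 11]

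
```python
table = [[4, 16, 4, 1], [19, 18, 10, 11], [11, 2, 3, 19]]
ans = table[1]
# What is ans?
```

table has 3 rows. Row 1 is [19, 18, 10, 11].

[19, 18, 10, 11]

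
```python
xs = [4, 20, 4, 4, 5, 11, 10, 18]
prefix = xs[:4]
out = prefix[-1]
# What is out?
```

xs has length 8. The slice xs[:4] selects indices [0, 1, 2, 3] (0->4, 1->20, 2->4, 3->4), giving [4, 20, 4, 4]. So prefix = [4, 20, 4, 4]. Then prefix[-1] = 4.

4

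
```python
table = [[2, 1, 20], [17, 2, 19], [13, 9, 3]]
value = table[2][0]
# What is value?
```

table[2] = [13, 9, 3]. Taking column 0 of that row yields 13.

13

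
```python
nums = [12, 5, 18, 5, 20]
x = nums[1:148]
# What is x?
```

nums has length 5. The slice nums[1:148] selects indices [1, 2, 3, 4] (1->5, 2->18, 3->5, 4->20), giving [5, 18, 5, 20].

[5, 18, 5, 20]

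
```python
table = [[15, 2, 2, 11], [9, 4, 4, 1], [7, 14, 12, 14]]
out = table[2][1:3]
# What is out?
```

table[2] = [7, 14, 12, 14]. table[2] has length 4. The slice table[2][1:3] selects indices [1, 2] (1->14, 2->12), giving [14, 12].

[14, 12]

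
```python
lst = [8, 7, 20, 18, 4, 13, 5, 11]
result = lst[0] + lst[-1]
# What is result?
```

lst has length 8. lst[0] = 8.
lst has length 8. Negative index -1 maps to positive index 8 + (-1) = 7. lst[7] = 11.
Sum: 8 + 11 = 19.

19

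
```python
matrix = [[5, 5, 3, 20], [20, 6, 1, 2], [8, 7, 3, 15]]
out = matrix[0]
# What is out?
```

matrix has 3 rows. Row 0 is [5, 5, 3, 20].

[5, 5, 3, 20]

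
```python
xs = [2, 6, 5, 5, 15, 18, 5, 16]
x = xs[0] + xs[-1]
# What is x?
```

xs has length 8. xs[0] = 2.
xs has length 8. Negative index -1 maps to positive index 8 + (-1) = 7. xs[7] = 16.
Sum: 2 + 16 = 18.

18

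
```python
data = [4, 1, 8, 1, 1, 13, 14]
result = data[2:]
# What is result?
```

data has length 7. The slice data[2:] selects indices [2, 3, 4, 5, 6] (2->8, 3->1, 4->1, 5->13, 6->14), giving [8, 1, 1, 13, 14].

[8, 1, 1, 13, 14]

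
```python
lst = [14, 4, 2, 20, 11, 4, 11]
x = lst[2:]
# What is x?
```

lst has length 7. The slice lst[2:] selects indices [2, 3, 4, 5, 6] (2->2, 3->20, 4->11, 5->4, 6->11), giving [2, 20, 11, 4, 11].

[2, 20, 11, 4, 11]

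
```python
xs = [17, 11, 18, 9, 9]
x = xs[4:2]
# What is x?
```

xs has length 5. The slice xs[4:2] resolves to an empty index range, so the result is [].

[]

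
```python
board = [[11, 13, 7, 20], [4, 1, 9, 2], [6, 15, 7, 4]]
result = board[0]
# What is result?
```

board has 3 rows. Row 0 is [11, 13, 7, 20].

[11, 13, 7, 20]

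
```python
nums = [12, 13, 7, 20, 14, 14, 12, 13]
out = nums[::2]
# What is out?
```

nums has length 8. The slice nums[::2] selects indices [0, 2, 4, 6] (0->12, 2->7, 4->14, 6->12), giving [12, 7, 14, 12].

[12, 7, 14, 12]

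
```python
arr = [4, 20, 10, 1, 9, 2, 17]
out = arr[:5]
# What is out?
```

arr has length 7. The slice arr[:5] selects indices [0, 1, 2, 3, 4] (0->4, 1->20, 2->10, 3->1, 4->9), giving [4, 20, 10, 1, 9].

[4, 20, 10, 1, 9]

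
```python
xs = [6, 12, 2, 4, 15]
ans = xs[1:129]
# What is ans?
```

xs has length 5. The slice xs[1:129] selects indices [1, 2, 3, 4] (1->12, 2->2, 3->4, 4->15), giving [12, 2, 4, 15].

[12, 2, 4, 15]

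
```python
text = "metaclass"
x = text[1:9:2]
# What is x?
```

text has length 9. The slice text[1:9:2] selects indices [1, 3, 5, 7] (1->'e', 3->'a', 5->'l', 7->'s'), giving 'eals'.

'eals'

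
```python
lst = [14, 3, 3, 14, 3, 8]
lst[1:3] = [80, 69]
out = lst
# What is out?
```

lst starts as [14, 3, 3, 14, 3, 8] (length 6). The slice lst[1:3] covers indices [1, 2] with values [3, 3]. Replacing that slice with [80, 69] (same length) produces [14, 80, 69, 14, 3, 8].

[14, 80, 69, 14, 3, 8]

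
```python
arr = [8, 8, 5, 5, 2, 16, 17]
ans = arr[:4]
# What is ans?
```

arr has length 7. The slice arr[:4] selects indices [0, 1, 2, 3] (0->8, 1->8, 2->5, 3->5), giving [8, 8, 5, 5].

[8, 8, 5, 5]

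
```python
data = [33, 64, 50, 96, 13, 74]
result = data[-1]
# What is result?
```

data has length 6. Negative index -1 maps to positive index 6 + (-1) = 5. data[5] = 74.

74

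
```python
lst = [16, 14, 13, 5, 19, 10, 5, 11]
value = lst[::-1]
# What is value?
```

lst has length 8. The slice lst[::-1] selects indices [7, 6, 5, 4, 3, 2, 1, 0] (7->11, 6->5, 5->10, 4->19, 3->5, 2->13, 1->14, 0->16), giving [11, 5, 10, 19, 5, 13, 14, 16].

[11, 5, 10, 19, 5, 13, 14, 16]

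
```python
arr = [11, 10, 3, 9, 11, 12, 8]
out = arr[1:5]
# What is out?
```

arr has length 7. The slice arr[1:5] selects indices [1, 2, 3, 4] (1->10, 2->3, 3->9, 4->11), giving [10, 3, 9, 11].

[10, 3, 9, 11]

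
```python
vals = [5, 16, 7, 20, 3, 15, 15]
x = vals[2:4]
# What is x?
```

vals has length 7. The slice vals[2:4] selects indices [2, 3] (2->7, 3->20), giving [7, 20].

[7, 20]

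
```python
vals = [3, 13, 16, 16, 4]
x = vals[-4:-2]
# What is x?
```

vals has length 5. The slice vals[-4:-2] selects indices [1, 2] (1->13, 2->16), giving [13, 16].

[13, 16]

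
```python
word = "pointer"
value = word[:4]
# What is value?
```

word has length 7. The slice word[:4] selects indices [0, 1, 2, 3] (0->'p', 1->'o', 2->'i', 3->'n'), giving 'poin'.

'poin'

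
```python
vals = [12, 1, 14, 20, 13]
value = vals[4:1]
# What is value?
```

vals has length 5. The slice vals[4:1] resolves to an empty index range, so the result is [].

[]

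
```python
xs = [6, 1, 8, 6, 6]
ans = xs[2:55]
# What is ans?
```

xs has length 5. The slice xs[2:55] selects indices [2, 3, 4] (2->8, 3->6, 4->6), giving [8, 6, 6].

[8, 6, 6]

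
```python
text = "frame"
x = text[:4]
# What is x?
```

text has length 5. The slice text[:4] selects indices [0, 1, 2, 3] (0->'f', 1->'r', 2->'a', 3->'m'), giving 'fram'.

'fram'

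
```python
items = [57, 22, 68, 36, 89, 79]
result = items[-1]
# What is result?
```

items has length 6. Negative index -1 maps to positive index 6 + (-1) = 5. items[5] = 79.

79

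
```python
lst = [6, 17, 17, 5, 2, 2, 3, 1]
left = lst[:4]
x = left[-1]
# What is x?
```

lst has length 8. The slice lst[:4] selects indices [0, 1, 2, 3] (0->6, 1->17, 2->17, 3->5), giving [6, 17, 17, 5]. So left = [6, 17, 17, 5]. Then left[-1] = 5.

5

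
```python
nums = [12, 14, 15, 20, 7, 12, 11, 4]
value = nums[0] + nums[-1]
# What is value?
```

nums has length 8. nums[0] = 12.
nums has length 8. Negative index -1 maps to positive index 8 + (-1) = 7. nums[7] = 4.
Sum: 12 + 4 = 16.

16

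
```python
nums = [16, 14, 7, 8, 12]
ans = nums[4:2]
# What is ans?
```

nums has length 5. The slice nums[4:2] resolves to an empty index range, so the result is [].

[]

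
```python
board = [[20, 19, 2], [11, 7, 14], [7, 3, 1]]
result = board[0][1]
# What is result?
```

board[0] = [20, 19, 2]. Taking column 1 of that row yields 19.

19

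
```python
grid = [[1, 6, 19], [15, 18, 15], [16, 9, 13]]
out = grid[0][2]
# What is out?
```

grid[0] = [1, 6, 19]. Taking column 2 of that row yields 19.

19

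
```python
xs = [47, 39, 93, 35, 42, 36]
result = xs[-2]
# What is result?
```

xs has length 6. Negative index -2 maps to positive index 6 + (-2) = 4. xs[4] = 42.

42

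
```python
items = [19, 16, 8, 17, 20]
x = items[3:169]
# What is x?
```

items has length 5. The slice items[3:169] selects indices [3, 4] (3->17, 4->20), giving [17, 20].

[17, 20]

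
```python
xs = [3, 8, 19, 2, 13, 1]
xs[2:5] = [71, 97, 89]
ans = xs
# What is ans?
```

xs starts as [3, 8, 19, 2, 13, 1] (length 6). The slice xs[2:5] covers indices [2, 3, 4] with values [19, 2, 13]. Replacing that slice with [71, 97, 89] (same length) produces [3, 8, 71, 97, 89, 1].

[3, 8, 71, 97, 89, 1]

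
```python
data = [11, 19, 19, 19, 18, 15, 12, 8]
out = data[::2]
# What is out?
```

data has length 8. The slice data[::2] selects indices [0, 2, 4, 6] (0->11, 2->19, 4->18, 6->12), giving [11, 19, 18, 12].

[11, 19, 18, 12]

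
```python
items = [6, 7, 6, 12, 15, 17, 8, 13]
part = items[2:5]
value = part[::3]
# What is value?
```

items has length 8. The slice items[2:5] selects indices [2, 3, 4] (2->6, 3->12, 4->15), giving [6, 12, 15]. So part = [6, 12, 15]. part has length 3. The slice part[::3] selects indices [0] (0->6), giving [6].

[6]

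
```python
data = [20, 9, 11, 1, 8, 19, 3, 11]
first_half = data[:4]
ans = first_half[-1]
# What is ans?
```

data has length 8. The slice data[:4] selects indices [0, 1, 2, 3] (0->20, 1->9, 2->11, 3->1), giving [20, 9, 11, 1]. So first_half = [20, 9, 11, 1]. Then first_half[-1] = 1.

1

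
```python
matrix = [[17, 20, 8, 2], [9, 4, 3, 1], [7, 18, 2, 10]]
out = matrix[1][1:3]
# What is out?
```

matrix[1] = [9, 4, 3, 1]. matrix[1] has length 4. The slice matrix[1][1:3] selects indices [1, 2] (1->4, 2->3), giving [4, 3].

[4, 3]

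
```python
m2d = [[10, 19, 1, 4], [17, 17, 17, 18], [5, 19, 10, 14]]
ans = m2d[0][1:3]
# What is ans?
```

m2d[0] = [10, 19, 1, 4]. m2d[0] has length 4. The slice m2d[0][1:3] selects indices [1, 2] (1->19, 2->1), giving [19, 1].

[19, 1]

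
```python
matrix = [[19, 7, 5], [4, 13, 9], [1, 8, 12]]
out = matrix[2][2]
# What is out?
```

matrix[2] = [1, 8, 12]. Taking column 2 of that row yields 12.

12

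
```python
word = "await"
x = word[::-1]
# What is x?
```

word has length 5. The slice word[::-1] selects indices [4, 3, 2, 1, 0] (4->'t', 3->'i', 2->'a', 1->'w', 0->'a'), giving 'tiawa'.

'tiawa'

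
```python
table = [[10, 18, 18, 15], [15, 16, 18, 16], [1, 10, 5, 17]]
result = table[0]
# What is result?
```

table has 3 rows. Row 0 is [10, 18, 18, 15].

[10, 18, 18, 15]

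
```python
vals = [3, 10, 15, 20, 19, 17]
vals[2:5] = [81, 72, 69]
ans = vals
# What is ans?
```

vals starts as [3, 10, 15, 20, 19, 17] (length 6). The slice vals[2:5] covers indices [2, 3, 4] with values [15, 20, 19]. Replacing that slice with [81, 72, 69] (same length) produces [3, 10, 81, 72, 69, 17].

[3, 10, 81, 72, 69, 17]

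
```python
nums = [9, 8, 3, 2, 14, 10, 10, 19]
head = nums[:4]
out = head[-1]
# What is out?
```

nums has length 8. The slice nums[:4] selects indices [0, 1, 2, 3] (0->9, 1->8, 2->3, 3->2), giving [9, 8, 3, 2]. So head = [9, 8, 3, 2]. Then head[-1] = 2.

2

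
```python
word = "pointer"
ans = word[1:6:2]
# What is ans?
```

word has length 7. The slice word[1:6:2] selects indices [1, 3, 5] (1->'o', 3->'n', 5->'e'), giving 'one'.

'one'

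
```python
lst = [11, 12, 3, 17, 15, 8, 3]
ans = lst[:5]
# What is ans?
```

lst has length 7. The slice lst[:5] selects indices [0, 1, 2, 3, 4] (0->11, 1->12, 2->3, 3->17, 4->15), giving [11, 12, 3, 17, 15].

[11, 12, 3, 17, 15]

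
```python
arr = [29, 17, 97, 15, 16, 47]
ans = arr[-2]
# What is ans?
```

arr has length 6. Negative index -2 maps to positive index 6 + (-2) = 4. arr[4] = 16.

16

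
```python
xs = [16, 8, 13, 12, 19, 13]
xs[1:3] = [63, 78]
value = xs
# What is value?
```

xs starts as [16, 8, 13, 12, 19, 13] (length 6). The slice xs[1:3] covers indices [1, 2] with values [8, 13]. Replacing that slice with [63, 78] (same length) produces [16, 63, 78, 12, 19, 13].

[16, 63, 78, 12, 19, 13]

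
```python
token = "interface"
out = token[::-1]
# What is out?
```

token has length 9. The slice token[::-1] selects indices [8, 7, 6, 5, 4, 3, 2, 1, 0] (8->'e', 7->'c', 6->'a', 5->'f', 4->'r', 3->'e', 2->'t', 1->'n', 0->'i'), giving 'ecafretni'.

'ecafretni'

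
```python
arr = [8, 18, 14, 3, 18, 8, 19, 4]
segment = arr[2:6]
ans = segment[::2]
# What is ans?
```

arr has length 8. The slice arr[2:6] selects indices [2, 3, 4, 5] (2->14, 3->3, 4->18, 5->8), giving [14, 3, 18, 8]. So segment = [14, 3, 18, 8]. segment has length 4. The slice segment[::2] selects indices [0, 2] (0->14, 2->18), giving [14, 18].

[14, 18]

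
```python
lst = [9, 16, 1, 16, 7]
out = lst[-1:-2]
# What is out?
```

lst has length 5. The slice lst[-1:-2] resolves to an empty index range, so the result is [].

[]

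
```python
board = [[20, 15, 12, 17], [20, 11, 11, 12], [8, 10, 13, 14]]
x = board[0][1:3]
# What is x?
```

board[0] = [20, 15, 12, 17]. board[0] has length 4. The slice board[0][1:3] selects indices [1, 2] (1->15, 2->12), giving [15, 12].

[15, 12]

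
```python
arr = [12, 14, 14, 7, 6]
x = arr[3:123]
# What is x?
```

arr has length 5. The slice arr[3:123] selects indices [3, 4] (3->7, 4->6), giving [7, 6].

[7, 6]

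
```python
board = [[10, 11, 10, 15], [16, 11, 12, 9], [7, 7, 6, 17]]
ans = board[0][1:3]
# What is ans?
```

board[0] = [10, 11, 10, 15]. board[0] has length 4. The slice board[0][1:3] selects indices [1, 2] (1->11, 2->10), giving [11, 10].

[11, 10]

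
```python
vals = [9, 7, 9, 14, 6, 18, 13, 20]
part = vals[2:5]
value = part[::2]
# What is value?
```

vals has length 8. The slice vals[2:5] selects indices [2, 3, 4] (2->9, 3->14, 4->6), giving [9, 14, 6]. So part = [9, 14, 6]. part has length 3. The slice part[::2] selects indices [0, 2] (0->9, 2->6), giving [9, 6].

[9, 6]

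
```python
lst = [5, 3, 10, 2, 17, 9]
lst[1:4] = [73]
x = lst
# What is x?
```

lst starts as [5, 3, 10, 2, 17, 9] (length 6). The slice lst[1:4] covers indices [1, 2, 3] with values [3, 10, 2]. Replacing that slice with [73] (different length) produces [5, 73, 17, 9].

[5, 73, 17, 9]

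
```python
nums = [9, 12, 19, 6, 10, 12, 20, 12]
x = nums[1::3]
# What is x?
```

nums has length 8. The slice nums[1::3] selects indices [1, 4, 7] (1->12, 4->10, 7->12), giving [12, 10, 12].

[12, 10, 12]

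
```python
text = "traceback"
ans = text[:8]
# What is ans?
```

text has length 9. The slice text[:8] selects indices [0, 1, 2, 3, 4, 5, 6, 7] (0->'t', 1->'r', 2->'a', 3->'c', 4->'e', 5->'b', 6->'a', 7->'c'), giving 'tracebac'.

'tracebac'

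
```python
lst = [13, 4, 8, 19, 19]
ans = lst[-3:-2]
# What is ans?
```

lst has length 5. The slice lst[-3:-2] selects indices [2] (2->8), giving [8].

[8]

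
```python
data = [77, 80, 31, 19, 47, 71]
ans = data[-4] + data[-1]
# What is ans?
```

data has length 6. Negative index -4 maps to positive index 6 + (-4) = 2. data[2] = 31.
data has length 6. Negative index -1 maps to positive index 6 + (-1) = 5. data[5] = 71.
Sum: 31 + 71 = 102.

102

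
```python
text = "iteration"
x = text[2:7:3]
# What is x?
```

text has length 9. The slice text[2:7:3] selects indices [2, 5] (2->'e', 5->'t'), giving 'et'.

'et'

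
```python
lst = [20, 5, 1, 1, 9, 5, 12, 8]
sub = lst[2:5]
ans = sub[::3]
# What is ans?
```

lst has length 8. The slice lst[2:5] selects indices [2, 3, 4] (2->1, 3->1, 4->9), giving [1, 1, 9]. So sub = [1, 1, 9]. sub has length 3. The slice sub[::3] selects indices [0] (0->1), giving [1].

[1]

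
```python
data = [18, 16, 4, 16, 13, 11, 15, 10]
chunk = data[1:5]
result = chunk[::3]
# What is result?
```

data has length 8. The slice data[1:5] selects indices [1, 2, 3, 4] (1->16, 2->4, 3->16, 4->13), giving [16, 4, 16, 13]. So chunk = [16, 4, 16, 13]. chunk has length 4. The slice chunk[::3] selects indices [0, 3] (0->16, 3->13), giving [16, 13].

[16, 13]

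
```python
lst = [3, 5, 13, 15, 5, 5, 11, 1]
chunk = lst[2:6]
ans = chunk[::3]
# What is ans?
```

lst has length 8. The slice lst[2:6] selects indices [2, 3, 4, 5] (2->13, 3->15, 4->5, 5->5), giving [13, 15, 5, 5]. So chunk = [13, 15, 5, 5]. chunk has length 4. The slice chunk[::3] selects indices [0, 3] (0->13, 3->5), giving [13, 5].

[13, 5]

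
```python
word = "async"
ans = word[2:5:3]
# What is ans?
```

word has length 5. The slice word[2:5:3] selects indices [2] (2->'y'), giving 'y'.

'y'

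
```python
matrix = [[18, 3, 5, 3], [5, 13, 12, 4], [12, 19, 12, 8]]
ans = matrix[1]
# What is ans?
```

matrix has 3 rows. Row 1 is [5, 13, 12, 4].

[5, 13, 12, 4]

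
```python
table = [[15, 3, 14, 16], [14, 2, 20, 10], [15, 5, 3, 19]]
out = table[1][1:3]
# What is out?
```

table[1] = [14, 2, 20, 10]. table[1] has length 4. The slice table[1][1:3] selects indices [1, 2] (1->2, 2->20), giving [2, 20].

[2, 20]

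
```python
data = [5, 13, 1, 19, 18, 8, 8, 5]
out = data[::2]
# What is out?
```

data has length 8. The slice data[::2] selects indices [0, 2, 4, 6] (0->5, 2->1, 4->18, 6->8), giving [5, 1, 18, 8].

[5, 1, 18, 8]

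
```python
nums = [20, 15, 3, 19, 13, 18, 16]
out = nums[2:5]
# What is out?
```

nums has length 7. The slice nums[2:5] selects indices [2, 3, 4] (2->3, 3->19, 4->13), giving [3, 19, 13].

[3, 19, 13]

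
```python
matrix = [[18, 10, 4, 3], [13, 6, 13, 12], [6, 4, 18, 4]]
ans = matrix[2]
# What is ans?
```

matrix has 3 rows. Row 2 is [6, 4, 18, 4].

[6, 4, 18, 4]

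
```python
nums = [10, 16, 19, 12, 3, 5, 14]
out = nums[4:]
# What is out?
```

nums has length 7. The slice nums[4:] selects indices [4, 5, 6] (4->3, 5->5, 6->14), giving [3, 5, 14].

[3, 5, 14]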